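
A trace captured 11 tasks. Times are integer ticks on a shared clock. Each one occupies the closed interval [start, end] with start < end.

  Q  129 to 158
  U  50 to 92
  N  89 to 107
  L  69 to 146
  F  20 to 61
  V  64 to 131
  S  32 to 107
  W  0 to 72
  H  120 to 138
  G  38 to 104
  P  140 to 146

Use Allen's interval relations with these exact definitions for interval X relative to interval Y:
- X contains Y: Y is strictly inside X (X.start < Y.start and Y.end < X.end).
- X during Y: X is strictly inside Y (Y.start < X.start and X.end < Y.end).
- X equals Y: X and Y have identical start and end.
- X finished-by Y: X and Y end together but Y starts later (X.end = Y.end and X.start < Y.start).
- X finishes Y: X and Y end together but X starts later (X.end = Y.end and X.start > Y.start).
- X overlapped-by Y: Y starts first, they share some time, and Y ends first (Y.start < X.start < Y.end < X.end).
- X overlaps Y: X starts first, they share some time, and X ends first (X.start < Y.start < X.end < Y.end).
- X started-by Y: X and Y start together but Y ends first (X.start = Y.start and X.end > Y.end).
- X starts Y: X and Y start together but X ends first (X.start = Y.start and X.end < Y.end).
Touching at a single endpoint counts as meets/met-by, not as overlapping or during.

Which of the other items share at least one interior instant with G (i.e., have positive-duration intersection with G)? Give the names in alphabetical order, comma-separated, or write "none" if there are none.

Target G = [38, 104].
F [20, 61] → overlaps → yes.
H [120, 138] → after → no.
L [69, 146] → overlapped-by → yes.
N [89, 107] → overlapped-by → yes.
P [140, 146] → after → no.
Q [129, 158] → after → no.
S [32, 107] → contains → yes.
U [50, 92] → during → yes.
V [64, 131] → overlapped-by → yes.
W [0, 72] → overlaps → yes.
Result: F, L, N, S, U, V, W.

F, L, N, S, U, V, W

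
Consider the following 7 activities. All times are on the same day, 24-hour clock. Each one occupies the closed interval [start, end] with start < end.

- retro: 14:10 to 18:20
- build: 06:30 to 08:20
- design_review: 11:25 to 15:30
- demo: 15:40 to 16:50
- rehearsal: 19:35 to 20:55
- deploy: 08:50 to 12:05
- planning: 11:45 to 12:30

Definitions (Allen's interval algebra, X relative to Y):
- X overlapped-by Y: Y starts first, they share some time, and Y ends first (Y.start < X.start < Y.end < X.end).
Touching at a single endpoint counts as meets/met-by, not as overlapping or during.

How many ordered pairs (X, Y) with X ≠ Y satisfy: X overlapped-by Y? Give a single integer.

Checking all 42 ordered pairs for relation 'overlapped-by'; matching pairs in alphabetical order:
(design_review, deploy): design_review overlapped-by deploy ✓
(planning, deploy): planning overlapped-by deploy ✓
(retro, design_review): retro overlapped-by design_review ✓
Count: 3.

3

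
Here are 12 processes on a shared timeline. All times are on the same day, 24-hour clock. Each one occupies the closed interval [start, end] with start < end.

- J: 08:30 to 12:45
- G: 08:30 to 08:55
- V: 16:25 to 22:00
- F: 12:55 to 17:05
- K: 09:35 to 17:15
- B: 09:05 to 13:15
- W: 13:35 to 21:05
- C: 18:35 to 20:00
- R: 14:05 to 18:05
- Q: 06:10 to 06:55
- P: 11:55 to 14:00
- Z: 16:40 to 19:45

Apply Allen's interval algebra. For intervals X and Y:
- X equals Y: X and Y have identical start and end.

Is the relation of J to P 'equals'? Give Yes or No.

J = [08:30, 12:45], P = [11:55, 14:00].
Actual relation of J to P: overlaps.
Asked whether 'equals' holds → No.

No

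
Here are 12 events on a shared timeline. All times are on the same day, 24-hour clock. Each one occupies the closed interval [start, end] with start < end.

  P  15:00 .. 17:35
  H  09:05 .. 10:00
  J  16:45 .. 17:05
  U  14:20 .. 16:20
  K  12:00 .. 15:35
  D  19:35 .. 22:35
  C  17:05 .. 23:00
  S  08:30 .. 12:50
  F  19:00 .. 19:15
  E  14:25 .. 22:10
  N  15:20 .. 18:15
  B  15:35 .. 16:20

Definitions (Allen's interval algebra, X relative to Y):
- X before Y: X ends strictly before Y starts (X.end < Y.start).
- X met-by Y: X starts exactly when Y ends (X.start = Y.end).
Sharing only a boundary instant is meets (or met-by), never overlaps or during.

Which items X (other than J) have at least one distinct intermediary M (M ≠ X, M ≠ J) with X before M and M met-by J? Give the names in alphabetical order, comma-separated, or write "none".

B, H, K, S, U

Target J = [16:45, 17:05].
Intermediaries M with M met-by J: C.
Via C — items with X before C: B, H, K, S, U.
Union: B, H, K, S, U.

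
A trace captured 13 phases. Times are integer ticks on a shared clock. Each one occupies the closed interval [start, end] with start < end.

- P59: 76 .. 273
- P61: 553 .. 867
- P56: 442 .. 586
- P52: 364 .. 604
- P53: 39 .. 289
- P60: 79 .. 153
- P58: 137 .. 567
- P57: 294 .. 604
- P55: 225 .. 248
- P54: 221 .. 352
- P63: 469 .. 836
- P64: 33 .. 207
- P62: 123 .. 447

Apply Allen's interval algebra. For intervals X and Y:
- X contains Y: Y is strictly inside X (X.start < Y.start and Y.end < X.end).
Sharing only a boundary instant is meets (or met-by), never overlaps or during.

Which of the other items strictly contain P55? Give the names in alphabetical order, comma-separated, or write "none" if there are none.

P53, P54, P58, P59, P62

Target P55 = [225, 248].
P52 [364, 604] → after → no.
P53 [39, 289] → contains → yes.
P54 [221, 352] → contains → yes.
P56 [442, 586] → after → no.
P57 [294, 604] → after → no.
P58 [137, 567] → contains → yes.
P59 [76, 273] → contains → yes.
P60 [79, 153] → before → no.
P61 [553, 867] → after → no.
P62 [123, 447] → contains → yes.
P63 [469, 836] → after → no.
P64 [33, 207] → before → no.
Result: P53, P54, P58, P59, P62.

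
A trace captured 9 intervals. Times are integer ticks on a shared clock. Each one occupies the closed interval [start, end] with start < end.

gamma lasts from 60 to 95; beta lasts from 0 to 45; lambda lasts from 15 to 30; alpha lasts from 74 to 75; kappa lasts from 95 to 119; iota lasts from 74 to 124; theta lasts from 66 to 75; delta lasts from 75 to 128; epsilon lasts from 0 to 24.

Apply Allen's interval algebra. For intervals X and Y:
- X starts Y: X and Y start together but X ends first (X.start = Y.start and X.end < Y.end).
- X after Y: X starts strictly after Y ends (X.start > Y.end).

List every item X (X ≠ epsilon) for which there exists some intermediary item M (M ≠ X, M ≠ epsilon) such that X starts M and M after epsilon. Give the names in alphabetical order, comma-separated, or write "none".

alpha

Target epsilon = [0, 24].
Intermediaries M with M after epsilon: alpha, delta, gamma, iota, kappa, theta.
Via alpha — items with X starts alpha: none.
Via delta — items with X starts delta: none.
Via gamma — items with X starts gamma: none.
Via iota — items with X starts iota: alpha.
Via kappa — items with X starts kappa: none.
Via theta — items with X starts theta: none.
Union: alpha.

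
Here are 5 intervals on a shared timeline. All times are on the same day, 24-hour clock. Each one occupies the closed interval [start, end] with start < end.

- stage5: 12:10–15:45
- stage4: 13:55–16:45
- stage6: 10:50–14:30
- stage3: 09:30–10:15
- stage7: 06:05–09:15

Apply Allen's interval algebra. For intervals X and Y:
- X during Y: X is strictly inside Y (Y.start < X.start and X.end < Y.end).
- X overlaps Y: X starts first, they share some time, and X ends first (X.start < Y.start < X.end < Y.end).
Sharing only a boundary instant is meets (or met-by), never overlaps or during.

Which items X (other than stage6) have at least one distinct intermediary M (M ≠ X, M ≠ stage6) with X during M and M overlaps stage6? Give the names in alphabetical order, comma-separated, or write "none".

Target stage6 = [10:50, 14:30].
Intermediaries M with M overlaps stage6: none.
Union: none.

none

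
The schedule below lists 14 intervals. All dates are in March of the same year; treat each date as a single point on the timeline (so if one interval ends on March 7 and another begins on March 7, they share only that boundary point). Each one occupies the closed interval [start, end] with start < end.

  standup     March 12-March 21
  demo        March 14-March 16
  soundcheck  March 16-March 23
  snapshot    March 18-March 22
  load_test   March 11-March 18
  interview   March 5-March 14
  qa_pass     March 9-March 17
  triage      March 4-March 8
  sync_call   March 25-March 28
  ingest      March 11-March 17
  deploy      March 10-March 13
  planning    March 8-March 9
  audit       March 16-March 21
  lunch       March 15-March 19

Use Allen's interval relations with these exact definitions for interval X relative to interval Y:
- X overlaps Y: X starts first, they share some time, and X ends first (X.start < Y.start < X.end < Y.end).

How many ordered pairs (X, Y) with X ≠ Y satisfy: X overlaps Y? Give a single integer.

Checking all 182 ordered pairs for relation 'overlaps'; matching pairs in alphabetical order:
(audit, snapshot): audit overlaps snapshot ✓
(demo, lunch): demo overlaps lunch ✓
(deploy, ingest): deploy overlaps ingest ✓
(deploy, load_test): deploy overlaps load_test ✓
(deploy, standup): deploy overlaps standup ✓
(ingest, audit): ingest overlaps audit ✓
(ingest, lunch): ingest overlaps lunch ✓
(ingest, soundcheck): ingest overlaps soundcheck ✓
(ingest, standup): ingest overlaps standup ✓
(interview, ingest): interview overlaps ingest ✓
(interview, load_test): interview overlaps load_test ✓
(interview, qa_pass): interview overlaps qa_pass ✓
(interview, standup): interview overlaps standup ✓
(load_test, audit): load_test overlaps audit ✓
(load_test, lunch): load_test overlaps lunch ✓
(load_test, soundcheck): load_test overlaps soundcheck ✓
(load_test, standup): load_test overlaps standup ✓
(lunch, audit): lunch overlaps audit ✓
(lunch, snapshot): lunch overlaps snapshot ✓
(lunch, soundcheck): lunch overlaps soundcheck ✓
(qa_pass, audit): qa_pass overlaps audit ✓
(qa_pass, load_test): qa_pass overlaps load_test ✓
(qa_pass, lunch): qa_pass overlaps lunch ✓
(qa_pass, soundcheck): qa_pass overlaps soundcheck ✓
... plus 4 further pairs not listed.
Count: 28.

28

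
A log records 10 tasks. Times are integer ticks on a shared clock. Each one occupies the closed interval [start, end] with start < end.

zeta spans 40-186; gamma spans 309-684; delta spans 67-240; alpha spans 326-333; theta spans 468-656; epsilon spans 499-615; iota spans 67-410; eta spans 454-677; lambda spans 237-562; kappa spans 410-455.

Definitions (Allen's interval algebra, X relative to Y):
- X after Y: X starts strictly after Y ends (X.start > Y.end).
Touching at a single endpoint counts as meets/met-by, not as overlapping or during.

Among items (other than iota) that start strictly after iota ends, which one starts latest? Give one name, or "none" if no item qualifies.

Target iota = [67, 410].
alpha [326, 333] → during → excluded.
delta [67, 240] → starts → excluded.
epsilon [499, 615] → after → candidate.
eta [454, 677] → after → candidate.
gamma [309, 684] → overlapped-by → excluded.
kappa [410, 455] → met-by → excluded.
lambda [237, 562] → overlapped-by → excluded.
theta [468, 656] → after → candidate.
zeta [40, 186] → overlaps → excluded.
Among candidates, latest start is 499 → epsilon.

epsilon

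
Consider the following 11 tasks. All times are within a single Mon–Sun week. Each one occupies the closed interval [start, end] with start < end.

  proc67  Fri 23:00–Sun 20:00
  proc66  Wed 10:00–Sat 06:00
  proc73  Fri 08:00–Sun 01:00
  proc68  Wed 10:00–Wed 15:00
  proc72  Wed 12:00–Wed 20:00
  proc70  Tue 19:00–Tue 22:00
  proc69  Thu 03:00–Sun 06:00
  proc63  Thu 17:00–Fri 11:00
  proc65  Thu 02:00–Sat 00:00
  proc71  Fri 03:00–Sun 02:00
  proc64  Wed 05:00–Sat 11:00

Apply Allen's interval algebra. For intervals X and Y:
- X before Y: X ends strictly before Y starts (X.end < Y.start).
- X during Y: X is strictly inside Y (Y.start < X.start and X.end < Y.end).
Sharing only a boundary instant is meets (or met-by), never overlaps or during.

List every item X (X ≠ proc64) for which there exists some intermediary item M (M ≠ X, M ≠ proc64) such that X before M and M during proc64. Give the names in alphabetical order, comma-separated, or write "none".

proc68, proc70, proc72

Target proc64 = [Wed 05:00, Sat 11:00].
Intermediaries M with M during proc64: proc63, proc65, proc66, proc68, proc72.
Via proc63 — items with X before proc63: proc68, proc70, proc72.
Via proc65 — items with X before proc65: proc68, proc70, proc72.
Via proc66 — items with X before proc66: proc70.
Via proc68 — items with X before proc68: proc70.
Via proc72 — items with X before proc72: proc70.
Union: proc68, proc70, proc72.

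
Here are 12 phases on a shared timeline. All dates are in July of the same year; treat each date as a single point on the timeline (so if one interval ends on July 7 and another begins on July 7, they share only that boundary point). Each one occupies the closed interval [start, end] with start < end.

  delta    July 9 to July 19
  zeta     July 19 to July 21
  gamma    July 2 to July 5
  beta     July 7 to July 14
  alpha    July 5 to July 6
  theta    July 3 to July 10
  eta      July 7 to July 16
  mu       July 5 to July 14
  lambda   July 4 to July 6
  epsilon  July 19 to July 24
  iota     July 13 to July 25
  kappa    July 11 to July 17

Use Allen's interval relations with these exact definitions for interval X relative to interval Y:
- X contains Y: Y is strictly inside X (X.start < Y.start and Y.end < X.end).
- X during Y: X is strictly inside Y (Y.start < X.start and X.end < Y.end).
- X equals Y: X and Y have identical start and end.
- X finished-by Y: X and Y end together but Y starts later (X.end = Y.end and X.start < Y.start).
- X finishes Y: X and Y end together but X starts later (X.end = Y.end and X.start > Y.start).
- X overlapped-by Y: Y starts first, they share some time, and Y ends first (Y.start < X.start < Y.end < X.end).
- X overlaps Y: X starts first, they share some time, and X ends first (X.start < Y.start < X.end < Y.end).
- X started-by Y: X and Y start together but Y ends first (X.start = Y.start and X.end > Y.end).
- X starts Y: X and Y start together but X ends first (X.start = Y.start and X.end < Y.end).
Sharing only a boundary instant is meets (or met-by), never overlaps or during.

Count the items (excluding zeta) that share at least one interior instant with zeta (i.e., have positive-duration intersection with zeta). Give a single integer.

2

Target zeta = [July 19, July 21].
alpha [July 5, July 6] → before → no.
beta [July 7, July 14] → before → no.
delta [July 9, July 19] → meets → no.
epsilon [July 19, July 24] → started-by → counts.
eta [July 7, July 16] → before → no.
gamma [July 2, July 5] → before → no.
iota [July 13, July 25] → contains → counts.
kappa [July 11, July 17] → before → no.
lambda [July 4, July 6] → before → no.
mu [July 5, July 14] → before → no.
theta [July 3, July 10] → before → no.
Total: 2.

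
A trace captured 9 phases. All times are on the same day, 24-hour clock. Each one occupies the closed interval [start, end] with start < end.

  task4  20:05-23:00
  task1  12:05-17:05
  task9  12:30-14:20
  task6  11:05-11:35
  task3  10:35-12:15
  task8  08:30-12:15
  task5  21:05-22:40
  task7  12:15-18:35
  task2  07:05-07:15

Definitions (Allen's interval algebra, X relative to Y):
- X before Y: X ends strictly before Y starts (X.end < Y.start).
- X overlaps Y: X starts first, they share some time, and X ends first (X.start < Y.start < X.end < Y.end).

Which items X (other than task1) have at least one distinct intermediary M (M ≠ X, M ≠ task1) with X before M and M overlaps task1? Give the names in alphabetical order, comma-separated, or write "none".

task2

Target task1 = [12:05, 17:05].
Intermediaries M with M overlaps task1: task3, task8.
Via task3 — items with X before task3: task2.
Via task8 — items with X before task8: task2.
Union: task2.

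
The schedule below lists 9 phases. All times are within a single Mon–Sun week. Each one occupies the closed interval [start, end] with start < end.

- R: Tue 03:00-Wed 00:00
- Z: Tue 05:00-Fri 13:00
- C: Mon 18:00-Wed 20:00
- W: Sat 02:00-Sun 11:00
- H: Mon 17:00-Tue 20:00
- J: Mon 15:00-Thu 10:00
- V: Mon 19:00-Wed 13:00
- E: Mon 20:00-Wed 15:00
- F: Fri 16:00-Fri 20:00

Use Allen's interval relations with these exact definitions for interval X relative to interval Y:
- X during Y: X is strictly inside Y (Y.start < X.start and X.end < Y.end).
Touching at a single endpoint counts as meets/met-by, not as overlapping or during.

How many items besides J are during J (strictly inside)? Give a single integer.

5

Target J = [Mon 15:00, Thu 10:00].
C [Mon 18:00, Wed 20:00] → during → counts.
E [Mon 20:00, Wed 15:00] → during → counts.
F [Fri 16:00, Fri 20:00] → after → no.
H [Mon 17:00, Tue 20:00] → during → counts.
R [Tue 03:00, Wed 00:00] → during → counts.
V [Mon 19:00, Wed 13:00] → during → counts.
W [Sat 02:00, Sun 11:00] → after → no.
Z [Tue 05:00, Fri 13:00] → overlapped-by → no.
Total: 5.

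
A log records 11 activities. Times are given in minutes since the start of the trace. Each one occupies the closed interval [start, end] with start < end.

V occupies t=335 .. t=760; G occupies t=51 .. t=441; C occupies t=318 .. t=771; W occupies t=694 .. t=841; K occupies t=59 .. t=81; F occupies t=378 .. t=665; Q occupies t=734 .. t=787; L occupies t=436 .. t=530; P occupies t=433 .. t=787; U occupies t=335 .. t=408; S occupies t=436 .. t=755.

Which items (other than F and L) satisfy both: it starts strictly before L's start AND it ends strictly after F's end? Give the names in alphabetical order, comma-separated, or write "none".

C, P, V

Conditions: its start is strictly before L's start (X.start < t=436) AND its end is strictly after F's end (X.end > t=665).
C: start t=318 < t=436? ✓; end t=771 > t=665? ✓ → yes.
G: start t=51 < t=436? ✓; end t=441 > t=665? ✗ → no.
K: start t=59 < t=436? ✓; end t=81 > t=665? ✗ → no.
P: start t=433 < t=436? ✓; end t=787 > t=665? ✓ → yes.
Q: start t=734 < t=436? ✗; end t=787 > t=665? ✓ → no.
S: start t=436 < t=436? ✗; end t=755 > t=665? ✓ → no.
U: start t=335 < t=436? ✓; end t=408 > t=665? ✗ → no.
V: start t=335 < t=436? ✓; end t=760 > t=665? ✓ → yes.
W: start t=694 < t=436? ✗; end t=841 > t=665? ✓ → no.
Result: C, P, V.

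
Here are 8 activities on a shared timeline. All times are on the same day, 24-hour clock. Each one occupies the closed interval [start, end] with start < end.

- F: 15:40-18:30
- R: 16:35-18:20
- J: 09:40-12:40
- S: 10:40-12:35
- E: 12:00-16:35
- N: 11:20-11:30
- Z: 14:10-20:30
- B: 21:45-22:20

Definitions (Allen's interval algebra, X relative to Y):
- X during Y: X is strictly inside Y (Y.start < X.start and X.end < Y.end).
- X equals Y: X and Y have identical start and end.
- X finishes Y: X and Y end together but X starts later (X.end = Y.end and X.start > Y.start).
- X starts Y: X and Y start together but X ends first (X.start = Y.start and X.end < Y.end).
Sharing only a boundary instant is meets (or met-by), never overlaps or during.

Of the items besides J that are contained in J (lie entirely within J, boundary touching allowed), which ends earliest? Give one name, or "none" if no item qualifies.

Target J = [09:40, 12:40].
B [21:45, 22:20] → after → excluded.
E [12:00, 16:35] → overlapped-by → excluded.
F [15:40, 18:30] → after → excluded.
N [11:20, 11:30] → during → candidate.
R [16:35, 18:20] → after → excluded.
S [10:40, 12:35] → during → candidate.
Z [14:10, 20:30] → after → excluded.
Among candidates, earliest end is 11:30 → N.

N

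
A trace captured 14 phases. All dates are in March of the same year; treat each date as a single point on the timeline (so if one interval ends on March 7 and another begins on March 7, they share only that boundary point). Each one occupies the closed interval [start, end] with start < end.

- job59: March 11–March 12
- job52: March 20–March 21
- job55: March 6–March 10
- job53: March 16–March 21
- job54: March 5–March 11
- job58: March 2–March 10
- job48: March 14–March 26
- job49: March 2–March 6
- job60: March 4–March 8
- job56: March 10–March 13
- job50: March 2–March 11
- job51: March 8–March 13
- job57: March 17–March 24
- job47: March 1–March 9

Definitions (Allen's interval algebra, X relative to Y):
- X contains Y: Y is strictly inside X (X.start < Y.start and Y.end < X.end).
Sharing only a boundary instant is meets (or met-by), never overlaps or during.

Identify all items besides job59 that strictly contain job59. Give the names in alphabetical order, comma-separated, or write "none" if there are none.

Target job59 = [March 11, March 12].
job47 [March 1, March 9] → before → no.
job48 [March 14, March 26] → after → no.
job49 [March 2, March 6] → before → no.
job50 [March 2, March 11] → meets → no.
job51 [March 8, March 13] → contains → yes.
job52 [March 20, March 21] → after → no.
job53 [March 16, March 21] → after → no.
job54 [March 5, March 11] → meets → no.
job55 [March 6, March 10] → before → no.
job56 [March 10, March 13] → contains → yes.
job57 [March 17, March 24] → after → no.
job58 [March 2, March 10] → before → no.
job60 [March 4, March 8] → before → no.
Result: job51, job56.

job51, job56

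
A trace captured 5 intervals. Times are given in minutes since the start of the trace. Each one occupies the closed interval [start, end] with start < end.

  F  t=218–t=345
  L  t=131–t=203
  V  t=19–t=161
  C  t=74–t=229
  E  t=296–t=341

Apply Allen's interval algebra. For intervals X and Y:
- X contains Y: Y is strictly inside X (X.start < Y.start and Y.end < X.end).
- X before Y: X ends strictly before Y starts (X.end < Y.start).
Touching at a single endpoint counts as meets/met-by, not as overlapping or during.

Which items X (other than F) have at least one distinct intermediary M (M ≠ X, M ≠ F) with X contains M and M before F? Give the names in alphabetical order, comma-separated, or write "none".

C

Target F = [t=218, t=345].
Intermediaries M with M before F: L, V.
Via L — items with X contains L: C.
Via V — items with X contains V: none.
Union: C.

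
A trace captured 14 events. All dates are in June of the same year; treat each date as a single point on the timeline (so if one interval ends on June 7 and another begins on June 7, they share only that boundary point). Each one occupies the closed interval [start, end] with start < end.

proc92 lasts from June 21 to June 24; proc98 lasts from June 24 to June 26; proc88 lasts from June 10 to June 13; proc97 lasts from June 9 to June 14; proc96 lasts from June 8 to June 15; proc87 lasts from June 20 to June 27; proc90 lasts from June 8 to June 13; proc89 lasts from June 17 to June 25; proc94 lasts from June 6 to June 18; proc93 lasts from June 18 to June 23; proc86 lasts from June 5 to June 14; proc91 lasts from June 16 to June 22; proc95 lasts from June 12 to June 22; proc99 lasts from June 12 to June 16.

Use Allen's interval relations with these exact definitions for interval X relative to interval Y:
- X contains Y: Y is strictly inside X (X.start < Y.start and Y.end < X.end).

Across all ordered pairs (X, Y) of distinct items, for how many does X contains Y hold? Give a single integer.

14

Checking all 182 ordered pairs for relation 'contains'; matching pairs in alphabetical order:
(proc86, proc88): proc86 contains proc88 ✓
(proc86, proc90): proc86 contains proc90 ✓
(proc87, proc92): proc87 contains proc92 ✓
(proc87, proc98): proc87 contains proc98 ✓
(proc89, proc92): proc89 contains proc92 ✓
(proc89, proc93): proc89 contains proc93 ✓
(proc94, proc88): proc94 contains proc88 ✓
(proc94, proc90): proc94 contains proc90 ✓
(proc94, proc96): proc94 contains proc96 ✓
(proc94, proc97): proc94 contains proc97 ✓
(proc94, proc99): proc94 contains proc99 ✓
(proc96, proc88): proc96 contains proc88 ✓
(proc96, proc97): proc96 contains proc97 ✓
(proc97, proc88): proc97 contains proc88 ✓
Count: 14.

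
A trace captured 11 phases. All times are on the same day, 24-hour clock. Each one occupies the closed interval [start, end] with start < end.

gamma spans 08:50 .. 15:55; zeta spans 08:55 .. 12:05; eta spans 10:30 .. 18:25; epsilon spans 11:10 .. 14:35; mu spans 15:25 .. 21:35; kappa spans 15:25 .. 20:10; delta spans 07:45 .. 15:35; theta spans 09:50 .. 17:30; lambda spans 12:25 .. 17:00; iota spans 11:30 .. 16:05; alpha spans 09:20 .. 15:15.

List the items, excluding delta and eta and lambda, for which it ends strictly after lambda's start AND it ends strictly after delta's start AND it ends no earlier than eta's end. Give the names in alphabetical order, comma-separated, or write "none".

kappa, mu

Conditions: its end is strictly after lambda's start (X.end > 12:25) AND its end is strictly after delta's start (X.end > 07:45) AND its end is no earlier than eta's end (X.end >= 18:25).
alpha: end 15:15 > 12:25? ✓; end 15:15 > 07:45? ✓; end 15:15 >= 18:25? ✗ → no.
epsilon: end 14:35 > 12:25? ✓; end 14:35 > 07:45? ✓; end 14:35 >= 18:25? ✗ → no.
gamma: end 15:55 > 12:25? ✓; end 15:55 > 07:45? ✓; end 15:55 >= 18:25? ✗ → no.
iota: end 16:05 > 12:25? ✓; end 16:05 > 07:45? ✓; end 16:05 >= 18:25? ✗ → no.
kappa: end 20:10 > 12:25? ✓; end 20:10 > 07:45? ✓; end 20:10 >= 18:25? ✓ → yes.
mu: end 21:35 > 12:25? ✓; end 21:35 > 07:45? ✓; end 21:35 >= 18:25? ✓ → yes.
theta: end 17:30 > 12:25? ✓; end 17:30 > 07:45? ✓; end 17:30 >= 18:25? ✗ → no.
zeta: end 12:05 > 12:25? ✗; end 12:05 > 07:45? ✓; end 12:05 >= 18:25? ✗ → no.
Result: kappa, mu.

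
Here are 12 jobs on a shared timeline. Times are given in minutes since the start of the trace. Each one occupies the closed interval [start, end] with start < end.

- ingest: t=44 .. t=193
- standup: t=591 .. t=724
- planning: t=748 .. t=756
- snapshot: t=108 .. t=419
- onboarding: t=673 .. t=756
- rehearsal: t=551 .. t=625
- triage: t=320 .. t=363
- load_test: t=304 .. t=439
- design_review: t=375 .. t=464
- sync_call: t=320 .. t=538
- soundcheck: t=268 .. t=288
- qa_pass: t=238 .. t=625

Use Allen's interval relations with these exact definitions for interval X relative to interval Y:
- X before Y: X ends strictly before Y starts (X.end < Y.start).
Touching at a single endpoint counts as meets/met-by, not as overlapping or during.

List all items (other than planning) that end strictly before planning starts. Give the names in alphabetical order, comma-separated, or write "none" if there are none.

design_review, ingest, load_test, qa_pass, rehearsal, snapshot, soundcheck, standup, sync_call, triage

Target planning = [t=748, t=756].
design_review [t=375, t=464] → before → yes.
ingest [t=44, t=193] → before → yes.
load_test [t=304, t=439] → before → yes.
onboarding [t=673, t=756] → finished-by → no.
qa_pass [t=238, t=625] → before → yes.
rehearsal [t=551, t=625] → before → yes.
snapshot [t=108, t=419] → before → yes.
soundcheck [t=268, t=288] → before → yes.
standup [t=591, t=724] → before → yes.
sync_call [t=320, t=538] → before → yes.
triage [t=320, t=363] → before → yes.
Result: design_review, ingest, load_test, qa_pass, rehearsal, snapshot, soundcheck, standup, sync_call, triage.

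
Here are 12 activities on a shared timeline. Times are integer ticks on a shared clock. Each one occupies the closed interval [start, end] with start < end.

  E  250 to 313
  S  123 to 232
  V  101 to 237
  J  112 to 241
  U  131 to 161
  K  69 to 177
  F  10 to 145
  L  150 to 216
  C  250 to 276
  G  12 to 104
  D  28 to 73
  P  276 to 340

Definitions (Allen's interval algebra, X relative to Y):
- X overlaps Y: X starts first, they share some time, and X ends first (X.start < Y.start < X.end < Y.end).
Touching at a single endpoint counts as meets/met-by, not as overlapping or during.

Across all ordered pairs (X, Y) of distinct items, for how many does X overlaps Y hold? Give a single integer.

15

Checking all 132 ordered pairs for relation 'overlaps'; matching pairs in alphabetical order:
(D, K): D overlaps K ✓
(E, P): E overlaps P ✓
(F, J): F overlaps J ✓
(F, K): F overlaps K ✓
(F, S): F overlaps S ✓
(F, U): F overlaps U ✓
(F, V): F overlaps V ✓
(G, K): G overlaps K ✓
(G, V): G overlaps V ✓
(K, J): K overlaps J ✓
(K, L): K overlaps L ✓
(K, S): K overlaps S ✓
(K, V): K overlaps V ✓
(U, L): U overlaps L ✓
(V, J): V overlaps J ✓
Count: 15.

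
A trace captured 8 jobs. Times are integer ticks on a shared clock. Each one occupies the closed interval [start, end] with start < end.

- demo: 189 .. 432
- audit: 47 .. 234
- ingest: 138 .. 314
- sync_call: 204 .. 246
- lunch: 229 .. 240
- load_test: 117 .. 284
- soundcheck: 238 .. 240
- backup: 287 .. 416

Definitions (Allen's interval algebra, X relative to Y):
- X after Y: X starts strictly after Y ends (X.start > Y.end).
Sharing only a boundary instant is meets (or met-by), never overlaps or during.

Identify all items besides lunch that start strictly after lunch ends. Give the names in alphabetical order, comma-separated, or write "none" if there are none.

Target lunch = [229, 240].
audit [47, 234] → overlaps → no.
backup [287, 416] → after → yes.
demo [189, 432] → contains → no.
ingest [138, 314] → contains → no.
load_test [117, 284] → contains → no.
soundcheck [238, 240] → finishes → no.
sync_call [204, 246] → contains → no.
Result: backup.

backup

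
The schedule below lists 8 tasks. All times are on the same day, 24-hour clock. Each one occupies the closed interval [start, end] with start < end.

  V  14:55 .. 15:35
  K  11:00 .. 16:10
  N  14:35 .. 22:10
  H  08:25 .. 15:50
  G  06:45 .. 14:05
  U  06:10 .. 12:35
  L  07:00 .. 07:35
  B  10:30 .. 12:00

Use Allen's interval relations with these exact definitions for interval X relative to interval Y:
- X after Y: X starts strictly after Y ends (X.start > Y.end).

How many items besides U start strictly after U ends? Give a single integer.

2

Target U = [06:10, 12:35].
B [10:30, 12:00] → during → no.
G [06:45, 14:05] → overlapped-by → no.
H [08:25, 15:50] → overlapped-by → no.
K [11:00, 16:10] → overlapped-by → no.
L [07:00, 07:35] → during → no.
N [14:35, 22:10] → after → counts.
V [14:55, 15:35] → after → counts.
Total: 2.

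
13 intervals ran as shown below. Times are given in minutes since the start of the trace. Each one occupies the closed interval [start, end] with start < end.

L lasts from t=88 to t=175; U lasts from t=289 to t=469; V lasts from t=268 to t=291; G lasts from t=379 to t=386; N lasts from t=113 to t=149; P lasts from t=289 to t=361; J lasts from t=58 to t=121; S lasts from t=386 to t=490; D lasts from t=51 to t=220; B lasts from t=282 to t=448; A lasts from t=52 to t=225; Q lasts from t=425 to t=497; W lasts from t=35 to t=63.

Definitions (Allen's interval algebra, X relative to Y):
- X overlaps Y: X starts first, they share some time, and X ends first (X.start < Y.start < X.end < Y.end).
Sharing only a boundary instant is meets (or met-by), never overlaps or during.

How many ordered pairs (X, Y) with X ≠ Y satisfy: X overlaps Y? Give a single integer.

15

Checking all 156 ordered pairs for relation 'overlaps'; matching pairs in alphabetical order:
(B, Q): B overlaps Q ✓
(B, S): B overlaps S ✓
(B, U): B overlaps U ✓
(D, A): D overlaps A ✓
(J, L): J overlaps L ✓
(J, N): J overlaps N ✓
(S, Q): S overlaps Q ✓
(U, Q): U overlaps Q ✓
(U, S): U overlaps S ✓
(V, B): V overlaps B ✓
(V, P): V overlaps P ✓
(V, U): V overlaps U ✓
(W, A): W overlaps A ✓
(W, D): W overlaps D ✓
(W, J): W overlaps J ✓
Count: 15.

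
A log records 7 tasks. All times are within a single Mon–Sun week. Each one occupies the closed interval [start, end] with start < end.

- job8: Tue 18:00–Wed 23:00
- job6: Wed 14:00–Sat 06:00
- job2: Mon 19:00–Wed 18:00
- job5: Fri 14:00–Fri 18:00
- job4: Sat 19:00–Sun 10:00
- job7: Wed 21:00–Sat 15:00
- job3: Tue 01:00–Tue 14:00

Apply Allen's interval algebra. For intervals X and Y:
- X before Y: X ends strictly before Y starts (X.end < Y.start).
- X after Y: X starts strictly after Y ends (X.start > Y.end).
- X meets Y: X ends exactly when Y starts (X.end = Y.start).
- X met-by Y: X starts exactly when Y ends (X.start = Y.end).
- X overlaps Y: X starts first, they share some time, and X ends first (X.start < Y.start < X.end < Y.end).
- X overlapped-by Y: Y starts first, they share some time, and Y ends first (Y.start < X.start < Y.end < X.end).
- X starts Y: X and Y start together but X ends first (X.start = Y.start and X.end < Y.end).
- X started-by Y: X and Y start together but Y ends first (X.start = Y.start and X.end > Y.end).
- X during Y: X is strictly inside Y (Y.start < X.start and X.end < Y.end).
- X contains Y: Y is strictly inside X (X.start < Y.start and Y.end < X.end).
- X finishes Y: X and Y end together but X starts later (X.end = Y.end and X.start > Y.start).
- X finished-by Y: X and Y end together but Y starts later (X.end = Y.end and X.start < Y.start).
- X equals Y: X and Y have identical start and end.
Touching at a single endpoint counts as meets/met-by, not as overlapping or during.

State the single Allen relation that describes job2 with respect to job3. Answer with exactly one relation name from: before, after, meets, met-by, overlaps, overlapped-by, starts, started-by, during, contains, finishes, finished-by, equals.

contains

job2 = [Mon 19:00, Wed 18:00]; job3 = [Tue 01:00, Tue 14:00].
Compare endpoints: job2.start < job3.start, job2.start < job3.end, job2.end > job3.start, job2.end > job3.end.
That pattern is 'contains'.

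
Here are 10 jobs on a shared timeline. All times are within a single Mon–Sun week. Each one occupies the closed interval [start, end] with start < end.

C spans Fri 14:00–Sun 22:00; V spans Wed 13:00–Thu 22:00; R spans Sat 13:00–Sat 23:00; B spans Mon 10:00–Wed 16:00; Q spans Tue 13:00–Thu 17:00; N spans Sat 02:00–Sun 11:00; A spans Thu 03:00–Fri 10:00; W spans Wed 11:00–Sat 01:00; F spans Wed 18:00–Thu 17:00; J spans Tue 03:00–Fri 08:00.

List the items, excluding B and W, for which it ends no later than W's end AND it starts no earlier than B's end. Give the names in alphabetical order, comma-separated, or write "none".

Conditions: its end is no later than W's end (X.end <= Sat 01:00) AND its start is no earlier than B's end (X.start >= Wed 16:00).
A: end Fri 10:00 <= Sat 01:00? ✓; start Thu 03:00 >= Wed 16:00? ✓ → yes.
C: end Sun 22:00 <= Sat 01:00? ✗; start Fri 14:00 >= Wed 16:00? ✓ → no.
F: end Thu 17:00 <= Sat 01:00? ✓; start Wed 18:00 >= Wed 16:00? ✓ → yes.
J: end Fri 08:00 <= Sat 01:00? ✓; start Tue 03:00 >= Wed 16:00? ✗ → no.
N: end Sun 11:00 <= Sat 01:00? ✗; start Sat 02:00 >= Wed 16:00? ✓ → no.
Q: end Thu 17:00 <= Sat 01:00? ✓; start Tue 13:00 >= Wed 16:00? ✗ → no.
R: end Sat 23:00 <= Sat 01:00? ✗; start Sat 13:00 >= Wed 16:00? ✓ → no.
V: end Thu 22:00 <= Sat 01:00? ✓; start Wed 13:00 >= Wed 16:00? ✗ → no.
Result: A, F.

A, F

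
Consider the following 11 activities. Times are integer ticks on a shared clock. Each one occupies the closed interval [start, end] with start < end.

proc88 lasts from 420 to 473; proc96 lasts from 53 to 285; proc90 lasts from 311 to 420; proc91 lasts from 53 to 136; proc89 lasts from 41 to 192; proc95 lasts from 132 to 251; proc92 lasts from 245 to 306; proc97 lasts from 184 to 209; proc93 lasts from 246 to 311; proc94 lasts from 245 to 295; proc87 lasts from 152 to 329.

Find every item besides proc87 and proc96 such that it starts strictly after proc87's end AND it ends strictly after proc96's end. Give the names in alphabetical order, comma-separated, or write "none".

proc88

Conditions: its start is strictly after proc87's end (X.start > 329) AND its end is strictly after proc96's end (X.end > 285).
proc88: start 420 > 329? ✓; end 473 > 285? ✓ → yes.
proc89: start 41 > 329? ✗; end 192 > 285? ✗ → no.
proc90: start 311 > 329? ✗; end 420 > 285? ✓ → no.
proc91: start 53 > 329? ✗; end 136 > 285? ✗ → no.
proc92: start 245 > 329? ✗; end 306 > 285? ✓ → no.
proc93: start 246 > 329? ✗; end 311 > 285? ✓ → no.
proc94: start 245 > 329? ✗; end 295 > 285? ✓ → no.
proc95: start 132 > 329? ✗; end 251 > 285? ✗ → no.
proc97: start 184 > 329? ✗; end 209 > 285? ✗ → no.
Result: proc88.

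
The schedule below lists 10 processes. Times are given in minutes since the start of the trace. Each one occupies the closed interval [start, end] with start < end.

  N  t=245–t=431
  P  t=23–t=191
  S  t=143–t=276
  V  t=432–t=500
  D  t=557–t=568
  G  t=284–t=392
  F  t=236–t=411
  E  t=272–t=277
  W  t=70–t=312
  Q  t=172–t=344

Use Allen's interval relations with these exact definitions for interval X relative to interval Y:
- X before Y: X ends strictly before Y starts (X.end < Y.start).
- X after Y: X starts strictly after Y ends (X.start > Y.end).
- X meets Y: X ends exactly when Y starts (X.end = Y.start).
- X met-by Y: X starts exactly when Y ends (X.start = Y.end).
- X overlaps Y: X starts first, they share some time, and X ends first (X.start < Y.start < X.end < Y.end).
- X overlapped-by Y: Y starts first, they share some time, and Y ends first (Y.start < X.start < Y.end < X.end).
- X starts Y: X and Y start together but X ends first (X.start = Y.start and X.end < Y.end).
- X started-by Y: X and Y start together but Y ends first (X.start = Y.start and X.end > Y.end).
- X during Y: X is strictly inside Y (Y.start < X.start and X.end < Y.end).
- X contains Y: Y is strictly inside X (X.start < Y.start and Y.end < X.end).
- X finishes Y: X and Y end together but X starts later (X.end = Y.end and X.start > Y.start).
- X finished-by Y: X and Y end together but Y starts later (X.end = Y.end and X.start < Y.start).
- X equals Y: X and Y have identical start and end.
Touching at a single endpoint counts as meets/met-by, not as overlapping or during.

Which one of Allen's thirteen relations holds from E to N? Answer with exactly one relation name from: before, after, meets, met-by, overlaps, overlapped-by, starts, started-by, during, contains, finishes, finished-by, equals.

during

E = [t=272, t=277]; N = [t=245, t=431].
Compare endpoints: E.start > N.start, E.start < N.end, E.end > N.start, E.end < N.end.
That pattern is 'during'.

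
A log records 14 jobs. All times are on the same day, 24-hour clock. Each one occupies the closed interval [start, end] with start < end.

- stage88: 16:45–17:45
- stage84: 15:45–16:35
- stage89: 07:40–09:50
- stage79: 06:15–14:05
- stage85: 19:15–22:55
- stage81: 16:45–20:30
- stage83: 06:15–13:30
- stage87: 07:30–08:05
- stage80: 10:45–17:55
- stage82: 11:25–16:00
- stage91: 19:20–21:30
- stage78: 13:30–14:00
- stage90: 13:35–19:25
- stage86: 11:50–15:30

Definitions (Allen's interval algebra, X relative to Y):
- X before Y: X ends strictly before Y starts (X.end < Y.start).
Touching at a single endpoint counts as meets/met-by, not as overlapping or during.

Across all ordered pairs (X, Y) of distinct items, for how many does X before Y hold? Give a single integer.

Checking all 182 ordered pairs for relation 'before'; matching pairs in alphabetical order:
(stage78, stage81): stage78 before stage81 ✓
(stage78, stage84): stage78 before stage84 ✓
(stage78, stage85): stage78 before stage85 ✓
(stage78, stage88): stage78 before stage88 ✓
(stage78, stage91): stage78 before stage91 ✓
(stage79, stage81): stage79 before stage81 ✓
(stage79, stage84): stage79 before stage84 ✓
(stage79, stage85): stage79 before stage85 ✓
(stage79, stage88): stage79 before stage88 ✓
(stage79, stage91): stage79 before stage91 ✓
(stage80, stage85): stage80 before stage85 ✓
(stage80, stage91): stage80 before stage91 ✓
(stage82, stage81): stage82 before stage81 ✓
(stage82, stage85): stage82 before stage85 ✓
(stage82, stage88): stage82 before stage88 ✓
(stage82, stage91): stage82 before stage91 ✓
(stage83, stage81): stage83 before stage81 ✓
(stage83, stage84): stage83 before stage84 ✓
(stage83, stage85): stage83 before stage85 ✓
(stage83, stage88): stage83 before stage88 ✓
(stage83, stage90): stage83 before stage90 ✓
(stage83, stage91): stage83 before stage91 ✓
(stage84, stage81): stage84 before stage81 ✓
(stage84, stage85): stage84 before stage85 ✓
... plus 29 further pairs not listed.
Count: 53.

53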